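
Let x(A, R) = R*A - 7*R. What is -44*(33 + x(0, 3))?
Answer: -528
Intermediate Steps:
x(A, R) = -7*R + A*R (x(A, R) = A*R - 7*R = -7*R + A*R)
-44*(33 + x(0, 3)) = -44*(33 + 3*(-7 + 0)) = -44*(33 + 3*(-7)) = -44*(33 - 21) = -44*12 = -528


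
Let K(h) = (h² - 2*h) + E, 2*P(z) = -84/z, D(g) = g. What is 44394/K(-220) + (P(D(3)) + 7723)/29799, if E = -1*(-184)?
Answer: 850411411/730433088 ≈ 1.1643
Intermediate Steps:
E = 184
P(z) = -42/z (P(z) = (-84/z)/2 = -42/z)
K(h) = 184 + h² - 2*h (K(h) = (h² - 2*h) + 184 = 184 + h² - 2*h)
44394/K(-220) + (P(D(3)) + 7723)/29799 = 44394/(184 + (-220)² - 2*(-220)) + (-42/3 + 7723)/29799 = 44394/(184 + 48400 + 440) + (-42*⅓ + 7723)*(1/29799) = 44394/49024 + (-14 + 7723)*(1/29799) = 44394*(1/49024) + 7709*(1/29799) = 22197/24512 + 7709/29799 = 850411411/730433088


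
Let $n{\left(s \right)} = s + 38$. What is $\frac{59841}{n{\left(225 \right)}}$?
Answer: $\frac{59841}{263} \approx 227.53$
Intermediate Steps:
$n{\left(s \right)} = 38 + s$
$\frac{59841}{n{\left(225 \right)}} = \frac{59841}{38 + 225} = \frac{59841}{263}$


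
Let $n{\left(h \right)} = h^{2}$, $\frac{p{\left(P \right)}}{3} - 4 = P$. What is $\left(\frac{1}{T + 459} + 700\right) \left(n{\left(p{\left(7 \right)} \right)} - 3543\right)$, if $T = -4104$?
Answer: $- \frac{2087126182}{1215} \approx -1.7178 \cdot 10^{6}$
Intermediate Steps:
$p{\left(P \right)} = 12 + 3 P$
$\left(\frac{1}{T + 459} + 700\right) \left(n{\left(p{\left(7 \right)} \right)} - 3543\right) = \left(\frac{1}{-4104 + 459} + 700\right) \left(\left(12 + 3 \cdot 7\right)^{2} - 3543\right) = \left(\frac{1}{-3645} + 700\right) \left(\left(12 + 21\right)^{2} - 3543\right) = \left(- \frac{1}{3645} + 700\right) \left(33^{2} - 3543\right) = \frac{2551499 \left(1089 - 3543\right)}{3645} = \frac{2551499}{3645} \left(-2454\right) = - \frac{2087126182}{1215}$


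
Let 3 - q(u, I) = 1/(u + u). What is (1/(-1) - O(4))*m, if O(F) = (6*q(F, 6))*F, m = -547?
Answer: 38290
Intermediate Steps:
q(u, I) = 3 - 1/(2*u) (q(u, I) = 3 - 1/(u + u) = 3 - 1/(2*u))
O(F) = F*(18 - 3/F) (O(F) = (6*(3 - 1/(2*F)))*F = (18 - 3/F)*F = F*(18 - 3/F))
(1/(-1) - O(4))*m = (1/(-1) - (-3 + 18*4))*(-547) = (-1 - (-3 + 72))*(-547) = (-1 - 1*69)*(-547) = (-1 - 69)*(-547) = -70*(-547) = 38290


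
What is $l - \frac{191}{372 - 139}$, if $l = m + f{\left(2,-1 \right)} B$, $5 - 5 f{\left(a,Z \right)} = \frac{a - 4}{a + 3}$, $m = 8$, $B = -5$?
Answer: $\frac{2074}{1165} \approx 1.7803$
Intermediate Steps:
$f{\left(a,Z \right)} = 1 - \frac{-4 + a}{5 \left(3 + a\right)}$ ($f{\left(a,Z \right)} = 1 - \frac{\left(a - 4\right) \frac{1}{a + 3}}{5} = 1 - \frac{\left(-4 + a\right) \frac{1}{3 + a}}{5} = 1 - \frac{\frac{1}{3 + a} \left(-4 + a\right)}{5} = 1 - \frac{-4 + a}{5 \left(3 + a\right)}$)
$l = \frac{13}{5}$ ($l = 8 + \frac{19 + 4 \cdot 2}{5 \left(3 + 2\right)} \left(-5\right) = 8 + \frac{19 + 8}{5 \cdot 5} \left(-5\right) = 8 + \frac{1}{5} \cdot \frac{1}{5} \cdot 27 \left(-5\right) = 8 + \frac{27}{25} \left(-5\right) = 8 - \frac{27}{5} = \frac{13}{5} \approx 2.6$)
$l - \frac{191}{372 - 139} = \frac{13}{5} - \frac{191}{372 - 139} = \frac{13}{5} - \frac{191}{233} = \frac{2074}{1165}$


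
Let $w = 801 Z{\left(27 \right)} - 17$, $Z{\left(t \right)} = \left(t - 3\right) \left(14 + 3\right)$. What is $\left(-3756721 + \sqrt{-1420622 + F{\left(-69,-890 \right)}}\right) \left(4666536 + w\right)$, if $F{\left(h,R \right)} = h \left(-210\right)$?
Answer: $-18758536400767 + 9986654 i \sqrt{351533} \approx -1.8759 \cdot 10^{13} + 5.9211 \cdot 10^{9} i$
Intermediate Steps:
$F{\left(h,R \right)} = - 210 h$
$Z{\left(t \right)} = -51 + 17 t$ ($Z{\left(t \right)} = \left(-3 + t\right) 17 = -51 + 17 t$)
$w = 326791$ ($w = 801 \left(-51 + 17 \cdot 27\right) - 17 = 801 \left(-51 + 459\right) - 17 = 801 \cdot 408 - 17 = 326808 - 17 = 326791$)
$\left(-3756721 + \sqrt{-1420622 + F{\left(-69,-890 \right)}}\right) \left(4666536 + w\right) = \left(-3756721 + \sqrt{-1420622 - -14490}\right) \left(4666536 + 326791\right) = \left(-3756721 + \sqrt{-1420622 + 14490}\right) 4993327 = \left(-3756721 + \sqrt{-1406132}\right) 4993327 = \left(-3756721 + 2 i \sqrt{351533}\right) 4993327 = -18758536400767 + 9986654 i \sqrt{351533}$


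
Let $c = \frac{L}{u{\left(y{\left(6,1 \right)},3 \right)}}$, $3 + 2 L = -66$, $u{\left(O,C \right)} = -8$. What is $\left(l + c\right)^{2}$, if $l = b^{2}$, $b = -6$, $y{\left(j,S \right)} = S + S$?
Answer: $\frac{416025}{256} \approx 1625.1$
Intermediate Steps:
$y{\left(j,S \right)} = 2 S$
$L = - \frac{69}{2}$ ($L = - \frac{3}{2} + \frac{1}{2} \left(-66\right) = - \frac{3}{2} - 33 = - \frac{69}{2} \approx -34.5$)
$c = \frac{69}{16}$ ($c = - \frac{69}{2 \left(-8\right)} = \left(- \frac{69}{2}\right) \left(- \frac{1}{8}\right) = \frac{69}{16} \approx 4.3125$)
$l = 36$ ($l = \left(-6\right)^{2} = 36$)
$\left(l + c\right)^{2} = \left(36 + \frac{69}{16}\right)^{2} = \left(\frac{645}{16}\right)^{2} = \frac{416025}{256}$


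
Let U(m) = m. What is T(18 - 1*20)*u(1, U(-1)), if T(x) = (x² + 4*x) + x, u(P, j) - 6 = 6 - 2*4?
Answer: -24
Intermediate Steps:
u(P, j) = 4 (u(P, j) = 6 + (6 - 2*4) = 6 + (6 - 8) = 6 - 2 = 4)
T(x) = x² + 5*x
T(18 - 1*20)*u(1, U(-1)) = ((18 - 1*20)*(5 + (18 - 1*20)))*4 = ((18 - 20)*(5 + (18 - 20)))*4 = -2*(5 - 2)*4 = -2*3*4 = -6*4 = -24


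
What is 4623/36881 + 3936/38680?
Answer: 40497657/178319635 ≈ 0.22711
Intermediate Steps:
4623/36881 + 3936/38680 = 4623*(1/36881) + 3936*(1/38680) = 4623/36881 + 492/4835 = 40497657/178319635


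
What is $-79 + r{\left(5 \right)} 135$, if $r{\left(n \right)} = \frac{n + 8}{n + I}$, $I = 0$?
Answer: $272$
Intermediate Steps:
$r{\left(n \right)} = \frac{8 + n}{n}$ ($r{\left(n \right)} = \frac{n + 8}{n + 0} = \frac{8 + n}{n}$)
$-79 + r{\left(5 \right)} 135 = -79 + \frac{8 + 5}{5} \cdot 135 = -79 + \frac{1}{5} \cdot 13 \cdot 135 = -79 + \frac{13}{5} \cdot 135 = -79 + 351 = 272$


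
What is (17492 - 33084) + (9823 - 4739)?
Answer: -10508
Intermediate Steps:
(17492 - 33084) + (9823 - 4739) = -15592 + 5084 = -10508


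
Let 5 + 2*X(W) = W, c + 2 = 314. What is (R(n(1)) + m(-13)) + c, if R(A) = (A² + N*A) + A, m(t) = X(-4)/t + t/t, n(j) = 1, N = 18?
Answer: 8667/26 ≈ 333.35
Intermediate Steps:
c = 312 (c = -2 + 314 = 312)
X(W) = -5/2 + W/2
m(t) = 1 - 9/(2*t) (m(t) = (-5/2 + (½)*(-4))/t + t/t = (-5/2 - 2)/t + 1 = -9/(2*t) + 1 = 1 - 9/(2*t))
R(A) = A² + 19*A (R(A) = (A² + 18*A) + A = A² + 19*A)
(R(n(1)) + m(-13)) + c = (1*(19 + 1) + (-9/2 - 13)/(-13)) + 312 = (1*20 - 1/13*(-35/2)) + 312 = (20 + 35/26) + 312 = 555/26 + 312 = 8667/26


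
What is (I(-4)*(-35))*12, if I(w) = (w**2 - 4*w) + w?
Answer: -11760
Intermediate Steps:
I(w) = w**2 - 3*w
(I(-4)*(-35))*12 = (-4*(-3 - 4)*(-35))*12 = (-4*(-7)*(-35))*12 = (28*(-35))*12 = -980*12 = -11760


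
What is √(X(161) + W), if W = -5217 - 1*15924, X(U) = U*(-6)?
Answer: I*√22107 ≈ 148.68*I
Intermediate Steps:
X(U) = -6*U
W = -21141 (W = -5217 - 15924 = -21141)
√(X(161) + W) = √(-6*161 - 21141) = √(-966 - 21141) = √(-22107) = I*√22107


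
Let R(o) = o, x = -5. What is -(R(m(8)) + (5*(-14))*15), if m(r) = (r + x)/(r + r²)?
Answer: 25199/24 ≈ 1050.0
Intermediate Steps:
m(r) = (-5 + r)/(r + r²) (m(r) = (r - 5)/(r + r²) = (-5 + r)/(r + r²))
-(R(m(8)) + (5*(-14))*15) = -((-5 + 8)/(8*(1 + 8)) + (5*(-14))*15) = -((⅛)*3/9 - 70*15) = -((⅛)*(⅑)*3 - 1050) = -(1/24 - 1050) = -1*(-25199/24) = 25199/24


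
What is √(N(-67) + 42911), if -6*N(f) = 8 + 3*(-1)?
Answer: √1544766/6 ≈ 207.15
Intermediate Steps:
N(f) = -⅚ (N(f) = -(8 + 3*(-1))/6 = -(8 - 3)/6 = -⅙*5 = -⅚)
√(N(-67) + 42911) = √(-⅚ + 42911) = √(257461/6) = √1544766/6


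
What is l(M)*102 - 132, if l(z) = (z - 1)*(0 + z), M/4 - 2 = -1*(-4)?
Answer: 56172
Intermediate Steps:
M = 24 (M = 8 + 4*(-1*(-4)) = 8 + 4*4 = 8 + 16 = 24)
l(z) = z*(-1 + z) (l(z) = (-1 + z)*z = z*(-1 + z))
l(M)*102 - 132 = (24*(-1 + 24))*102 - 132 = (24*23)*102 - 132 = 552*102 - 132 = 56304 - 132 = 56172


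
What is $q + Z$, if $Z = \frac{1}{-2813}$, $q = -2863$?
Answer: $- \frac{8053620}{2813} \approx -2863.0$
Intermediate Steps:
$Z = - \frac{1}{2813} \approx -0.00035549$
$q + Z = -2863 - \frac{1}{2813} = - \frac{8053620}{2813}$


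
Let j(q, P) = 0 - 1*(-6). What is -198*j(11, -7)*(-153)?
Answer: 181764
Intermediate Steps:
j(q, P) = 6 (j(q, P) = 0 + 6 = 6)
-198*j(11, -7)*(-153) = -198*6*(-153) = -1188*(-153) = 181764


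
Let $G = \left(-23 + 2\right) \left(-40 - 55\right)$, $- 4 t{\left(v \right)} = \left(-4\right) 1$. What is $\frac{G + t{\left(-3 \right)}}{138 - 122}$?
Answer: $\frac{499}{4} \approx 124.75$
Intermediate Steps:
$t{\left(v \right)} = 1$ ($t{\left(v \right)} = - \frac{\left(-4\right) 1}{4} = \left(- \frac{1}{4}\right) \left(-4\right) = 1$)
$G = 1995$ ($G = \left(-21\right) \left(-95\right) = 1995$)
$\frac{G + t{\left(-3 \right)}}{138 - 122} = \frac{1995 + 1}{138 - 122} = \frac{1}{16} \cdot 1996 = \frac{499}{4}$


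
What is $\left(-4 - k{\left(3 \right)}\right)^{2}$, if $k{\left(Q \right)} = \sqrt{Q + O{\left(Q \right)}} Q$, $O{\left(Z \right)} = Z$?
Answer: $70 + 24 \sqrt{6} \approx 128.79$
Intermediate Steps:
$k{\left(Q \right)} = \sqrt{2} Q^{\frac{3}{2}}$ ($k{\left(Q \right)} = \sqrt{Q + Q} Q = \sqrt{2 Q} Q = \sqrt{2} \sqrt{Q} Q = \sqrt{2} Q^{\frac{3}{2}}$)
$\left(-4 - k{\left(3 \right)}\right)^{2} = \left(-4 - \sqrt{2} \cdot 3^{\frac{3}{2}}\right)^{2} = \left(-4 - \sqrt{2} \cdot 3 \sqrt{3}\right)^{2} = \left(-4 - 3 \sqrt{6}\right)^{2}$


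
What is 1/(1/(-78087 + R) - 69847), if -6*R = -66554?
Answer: -200984/14038129451 ≈ -1.4317e-5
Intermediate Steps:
R = 33277/3 (R = -⅙*(-66554) = 33277/3 ≈ 11092.)
1/(1/(-78087 + R) - 69847) = 1/(1/(-78087 + 33277/3) - 69847) = 1/(1/(-200984/3) - 69847) = 1/(-3/200984 - 69847) = 1/(-14038129451/200984) = -200984/14038129451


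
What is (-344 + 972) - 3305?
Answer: -2677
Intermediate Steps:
(-344 + 972) - 3305 = 628 - 3305 = -2677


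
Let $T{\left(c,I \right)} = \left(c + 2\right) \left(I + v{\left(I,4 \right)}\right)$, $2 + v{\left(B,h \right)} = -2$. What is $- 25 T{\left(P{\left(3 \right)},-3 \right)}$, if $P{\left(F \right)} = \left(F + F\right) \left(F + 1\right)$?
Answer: $4550$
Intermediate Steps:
$P{\left(F \right)} = 2 F \left(1 + F\right)$
$v{\left(B,h \right)} = -4$ ($v{\left(B,h \right)} = -2 - 2 = -4$)
$T{\left(c,I \right)} = \left(-4 + I\right) \left(2 + c\right)$ ($T{\left(c,I \right)} = \left(c + 2\right) \left(I - 4\right) = \left(2 + c\right) \left(-4 + I\right) = \left(-4 + I\right) \left(2 + c\right)$)
$- 25 T{\left(P{\left(3 \right)},-3 \right)} = - 25 \left(-8 - 4 \cdot 2 \cdot 3 \left(1 + 3\right) + 2 \left(-3\right) - 3 \cdot 2 \cdot 3 \left(1 + 3\right)\right) = - 25 \left(-8 - 4 \cdot 2 \cdot 3 \cdot 4 - 6 - 3 \cdot 2 \cdot 3 \cdot 4\right) = - 25 \left(-8 - 96 - 6 - 72\right) = \left(-25\right) \left(-182\right) = 4550$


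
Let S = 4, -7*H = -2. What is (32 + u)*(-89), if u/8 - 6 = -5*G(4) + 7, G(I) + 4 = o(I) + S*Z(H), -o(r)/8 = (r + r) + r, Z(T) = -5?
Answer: -439304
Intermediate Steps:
H = 2/7 (H = -⅐*(-2) = 2/7 ≈ 0.28571)
o(r) = -24*r (o(r) = -8*((r + r) + r) = -8*(2*r + r) = -24*r)
G(I) = -24 - 24*I (G(I) = -4 + (-24*I + 4*(-5)) = -4 + (-24*I - 20) = -4 + (-20 - 24*I) = -24 - 24*I)
u = 4904 (u = 48 + 8*(-5*(-24 - 24*4) + 7) = 48 + 8*(-5*(-24 - 96) + 7) = 48 + 8*(-5*(-120) + 7) = 48 + 8*(600 + 7) = 48 + 8*607 = 48 + 4856 = 4904)
(32 + u)*(-89) = (32 + 4904)*(-89) = 4936*(-89) = -439304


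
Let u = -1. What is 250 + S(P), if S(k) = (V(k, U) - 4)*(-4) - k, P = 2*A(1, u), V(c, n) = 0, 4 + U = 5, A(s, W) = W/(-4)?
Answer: 531/2 ≈ 265.50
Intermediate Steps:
A(s, W) = -W/4 (A(s, W) = W*(-¼) = -W/4)
U = 1 (U = -4 + 5 = 1)
P = ½ (P = 2*(-¼*(-1)) = 2*(¼) = ½ ≈ 0.50000)
S(k) = 16 - k (S(k) = (0 - 4)*(-4) - k = -4*(-4) - k = 16 - k)
250 + S(P) = 250 + (16 - 1*½) = 250 + (16 - ½) = 250 + 31/2 = 531/2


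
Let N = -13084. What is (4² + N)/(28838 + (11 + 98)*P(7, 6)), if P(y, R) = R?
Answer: -3267/7373 ≈ -0.44310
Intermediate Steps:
(4² + N)/(28838 + (11 + 98)*P(7, 6)) = (4² - 13084)/(28838 + (11 + 98)*6) = (16 - 13084)/(28838 + 109*6) = -13068/(28838 + 654) = -13068/29492 = -13068*1/29492 = -3267/7373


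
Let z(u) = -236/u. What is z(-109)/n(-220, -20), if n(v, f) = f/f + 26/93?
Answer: 21948/12971 ≈ 1.6921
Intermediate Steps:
n(v, f) = 119/93 (n(v, f) = 1 + 26*(1/93) = 1 + 26/93 = 119/93)
z(-109)/n(-220, -20) = (-236/(-109))/(119/93) = -236*(-1/109)*(93/119) = (236/109)*(93/119) = 21948/12971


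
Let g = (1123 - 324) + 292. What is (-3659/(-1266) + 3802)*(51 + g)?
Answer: 2750501861/633 ≈ 4.3452e+6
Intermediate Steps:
g = 1091 (g = 799 + 292 = 1091)
(-3659/(-1266) + 3802)*(51 + g) = (-3659/(-1266) + 3802)*(51 + 1091) = (-3659*(-1/1266) + 3802)*1142 = (3659/1266 + 3802)*1142 = (4816991/1266)*1142 = 2750501861/633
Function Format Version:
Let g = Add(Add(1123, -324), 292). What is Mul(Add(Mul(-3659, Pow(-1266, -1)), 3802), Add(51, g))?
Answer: Rational(2750501861, 633) ≈ 4.3452e+6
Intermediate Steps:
g = 1091 (g = Add(799, 292) = 1091)
Mul(Add(Mul(-3659, Pow(-1266, -1)), 3802), Add(51, g)) = Mul(Add(Mul(-3659, Pow(-1266, -1)), 3802), Add(51, 1091)) = Mul(Add(Mul(-3659, Rational(-1, 1266)), 3802), 1142) = Mul(Add(Rational(3659, 1266), 3802), 1142) = Mul(Rational(4816991, 1266), 1142) = Rational(2750501861, 633)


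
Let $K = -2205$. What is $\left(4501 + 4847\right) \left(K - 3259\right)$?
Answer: $-51077472$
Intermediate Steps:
$\left(4501 + 4847\right) \left(K - 3259\right) = \left(4501 + 4847\right) \left(-2205 - 3259\right) = 9348 \left(-5464\right) = -51077472$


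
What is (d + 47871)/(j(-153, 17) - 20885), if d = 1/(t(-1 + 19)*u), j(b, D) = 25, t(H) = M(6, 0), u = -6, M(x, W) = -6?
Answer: -1723357/750960 ≈ -2.2949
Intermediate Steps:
t(H) = -6
d = 1/36 (d = 1/(-6*(-6)) = 1/36 ≈ 0.027778)
(d + 47871)/(j(-153, 17) - 20885) = (1/36 + 47871)/(25 - 20885) = (1723357/36)/(-20860) = (1723357/36)*(-1/20860) = -1723357/750960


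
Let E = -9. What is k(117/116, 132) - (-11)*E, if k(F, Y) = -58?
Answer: -157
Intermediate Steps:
k(117/116, 132) - (-11)*E = -58 - (-11)*(-9) = -58 - 1*99 = -58 - 99 = -157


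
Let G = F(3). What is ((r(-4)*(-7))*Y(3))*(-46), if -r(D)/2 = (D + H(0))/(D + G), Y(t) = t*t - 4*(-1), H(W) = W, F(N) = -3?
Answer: -4784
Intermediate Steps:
G = -3
Y(t) = 4 + t² (Y(t) = t² + 4 = 4 + t²)
r(D) = -2*D/(-3 + D) (r(D) = -2*(D + 0)/(D - 3) = -2*D/(-3 + D))
((r(-4)*(-7))*Y(3))*(-46) = ((-2*(-4)/(-3 - 4)*(-7))*(4 + 3²))*(-46) = ((-2*(-4)/(-7)*(-7))*(4 + 9))*(-46) = ((-2*(-4)*(-⅐)*(-7))*13)*(-46) = (-8/7*(-7)*13)*(-46) = (8*13)*(-46) = 104*(-46) = -4784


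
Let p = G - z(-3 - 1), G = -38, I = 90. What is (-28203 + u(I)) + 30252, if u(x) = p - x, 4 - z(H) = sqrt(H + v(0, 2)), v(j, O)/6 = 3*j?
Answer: 1917 + 2*I ≈ 1917.0 + 2.0*I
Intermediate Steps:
v(j, O) = 18*j (v(j, O) = 6*(3*j) = 18*j)
z(H) = 4 - sqrt(H) (z(H) = 4 - sqrt(H + 18*0) = 4 - sqrt(H + 0) = 4 - sqrt(H))
p = -42 + 2*I (p = -38 - (4 - sqrt(-3 - 1)) = -38 - (4 - sqrt(-4)) = -38 - (4 - 2*I) = -38 + (-4 + 2*I) = -42 + 2*I ≈ -42.0 + 2.0*I)
u(x) = -42 - x + 2*I (u(x) = (-42 + 2*I) - x = -42 - x + 2*I)
(-28203 + u(I)) + 30252 = (-28203 + (-42 - 1*90 + 2*I)) + 30252 = (-28203 + (-42 - 90 + 2*I)) + 30252 = (-28203 + (-132 + 2*I)) + 30252 = (-28335 + 2*I) + 30252 = 1917 + 2*I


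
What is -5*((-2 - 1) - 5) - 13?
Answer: 27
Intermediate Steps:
-5*((-2 - 1) - 5) - 13 = -5*(-3 - 5) - 13 = -5*(-8) - 13 = 40 - 13 = 27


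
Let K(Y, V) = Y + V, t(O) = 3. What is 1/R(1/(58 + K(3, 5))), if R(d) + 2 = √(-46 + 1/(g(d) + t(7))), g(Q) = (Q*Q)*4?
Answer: -6536/162311 - 2*I*√121928263/162311 ≈ -0.040268 - 0.13606*I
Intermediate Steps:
g(Q) = 4*Q² (g(Q) = Q²*4 = 4*Q²)
K(Y, V) = V + Y
R(d) = -2 + √(-46 + 1/(3 + 4*d²)) (R(d) = -2 + √(-46 + 1/(4*d² + 3)) = -2 + √(-46 + 1/(3 + 4*d²)))
1/R(1/(58 + K(3, 5))) = 1/(-2 + √((-137 - 184/(58 + (5 + 3))²)/(3 + 4*(1/(58 + (5 + 3)))²))) = 1/(-2 + √((-137 - 184/(58 + 8)²)/(3 + 4*(1/(58 + 8))²))) = 1/(-2 + √((-137 - 184*(1/66)²)/(3 + 4*(1/66)²))) = 1/(-2 + √((-137 - 184*1/4356)/(3 + 4*(1/4356)))) = 1/(-2 + √((-137 - 46/1089)/(3 + 1/1089))) = 1/(-2 + √(-149239/1089/(3268/1089))) = 1/(-2 + √((1089/3268)*(-149239/1089))) = 1/(-2 + √(-149239/3268)) = 1/(-2 + I*√121928263/1634)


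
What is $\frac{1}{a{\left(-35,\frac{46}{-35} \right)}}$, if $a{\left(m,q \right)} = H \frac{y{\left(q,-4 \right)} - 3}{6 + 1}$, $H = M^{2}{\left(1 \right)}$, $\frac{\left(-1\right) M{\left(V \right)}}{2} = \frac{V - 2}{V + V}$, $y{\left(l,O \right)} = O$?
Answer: $-1$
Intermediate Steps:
$M{\left(V \right)} = - \frac{-2 + V}{V}$ ($M{\left(V \right)} = - 2 \frac{V - 2}{V + V} = - 2 \frac{-2 + V}{2 V} = - \frac{-2 + V}{V}$)
$H = 1$ ($H = \left(\frac{2 - 1}{1}\right)^{2} = \left(1 \left(2 - 1\right)\right)^{2} = \left(1 \cdot 1\right)^{2} = 1^{2} = 1$)
$a{\left(m,q \right)} = -1$ ($a{\left(m,q \right)} = 1 \frac{-4 - 3}{6 + 1} = 1 \left(- \frac{7}{7}\right) = 1 \left(\left(-7\right) \frac{1}{7}\right) = 1 \left(-1\right) = -1$)
$\frac{1}{a{\left(-35,\frac{46}{-35} \right)}} = \frac{1}{-1} = -1$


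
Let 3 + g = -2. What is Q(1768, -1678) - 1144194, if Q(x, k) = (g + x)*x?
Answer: 1972790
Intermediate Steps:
g = -5 (g = -3 - 2 = -5)
Q(x, k) = x*(-5 + x) (Q(x, k) = (-5 + x)*x = x*(-5 + x))
Q(1768, -1678) - 1144194 = 1768*(-5 + 1768) - 1144194 = 1768*1763 - 1144194 = 3116984 - 1144194 = 1972790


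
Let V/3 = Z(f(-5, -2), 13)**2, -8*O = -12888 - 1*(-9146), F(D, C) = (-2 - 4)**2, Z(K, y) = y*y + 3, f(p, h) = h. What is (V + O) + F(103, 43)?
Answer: 357023/4 ≈ 89256.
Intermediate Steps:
Z(K, y) = 3 + y**2 (Z(K, y) = y**2 + 3 = 3 + y**2)
F(D, C) = 36 (F(D, C) = (-6)**2 = 36)
O = 1871/4 (O = -(-12888 - 1*(-9146))/8 = -(-12888 + 9146)/8 = -1/8*(-3742) = 1871/4 ≈ 467.75)
V = 88752 (V = 3*(3 + 13**2)**2 = 3*(3 + 169)**2 = 3*172**2 = 3*29584 = 88752)
(V + O) + F(103, 43) = (88752 + 1871/4) + 36 = 356879/4 + 36 = 357023/4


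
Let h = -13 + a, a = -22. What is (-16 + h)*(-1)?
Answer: 51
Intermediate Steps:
h = -35 (h = -13 - 22 = -35)
(-16 + h)*(-1) = (-16 - 35)*(-1) = -51*(-1) = 51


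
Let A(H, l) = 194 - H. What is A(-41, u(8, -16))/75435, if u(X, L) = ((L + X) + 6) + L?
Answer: 1/321 ≈ 0.0031153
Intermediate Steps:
u(X, L) = 6 + X + 2*L (u(X, L) = (6 + L + X) + L = 6 + X + 2*L)
A(-41, u(8, -16))/75435 = (194 - 1*(-41))/75435 = (194 + 41)*(1/75435) = 235*(1/75435) = 1/321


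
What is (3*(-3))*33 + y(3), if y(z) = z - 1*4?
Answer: -298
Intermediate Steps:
y(z) = -4 + z (y(z) = z - 4 = -4 + z)
(3*(-3))*33 + y(3) = (3*(-3))*33 + (-4 + 3) = -9*33 - 1 = -297 - 1 = -298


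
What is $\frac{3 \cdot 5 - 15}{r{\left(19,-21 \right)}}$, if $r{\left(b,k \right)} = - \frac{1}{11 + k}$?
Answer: $0$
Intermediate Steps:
$\frac{3 \cdot 5 - 15}{r{\left(19,-21 \right)}} = \frac{3 \cdot 5 - 15}{\left(-1\right) \frac{1}{11 - 21}} = \frac{15 - 15}{\left(-1\right) \frac{1}{-10}} = \frac{0}{\left(-1\right) \left(- \frac{1}{10}\right)} = 0 \frac{1}{\frac{1}{10}} = 0 \cdot 10 = 0$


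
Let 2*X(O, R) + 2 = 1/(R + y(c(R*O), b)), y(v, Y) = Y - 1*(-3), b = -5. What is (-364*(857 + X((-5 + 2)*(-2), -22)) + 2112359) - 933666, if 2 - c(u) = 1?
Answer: 10405399/12 ≈ 8.6712e+5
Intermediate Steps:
c(u) = 1 (c(u) = 2 - 1*1 = 2 - 1 = 1)
y(v, Y) = 3 + Y (y(v, Y) = Y + 3 = 3 + Y)
X(O, R) = -1 + 1/(2*(-2 + R)) (X(O, R) = -1 + 1/(2*(R + (3 - 5))) = -1 + 1/(2*(R - 2)) = -1 + 1/(2*(-2 + R)))
(-364*(857 + X((-5 + 2)*(-2), -22)) + 2112359) - 933666 = (-364*(857 + (5/2 - 1*(-22))/(-2 - 22)) + 2112359) - 933666 = (-364*(857 + (5/2 + 22)/(-24)) + 2112359) - 933666 = (-364*(857 - 1/24*49/2) + 2112359) - 933666 = (-364*(857 - 49/48) + 2112359) - 933666 = (-364*41087/48 + 2112359) - 933666 = (-3738917/12 + 2112359) - 933666 = 21609391/12 - 933666 = 10405399/12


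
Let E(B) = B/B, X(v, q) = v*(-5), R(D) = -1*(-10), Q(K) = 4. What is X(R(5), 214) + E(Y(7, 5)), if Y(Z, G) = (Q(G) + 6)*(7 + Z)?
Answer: -49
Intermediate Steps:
R(D) = 10
X(v, q) = -5*v
Y(Z, G) = 70 + 10*Z (Y(Z, G) = (4 + 6)*(7 + Z) = 10*(7 + Z) = 70 + 10*Z)
E(B) = 1
X(R(5), 214) + E(Y(7, 5)) = -5*10 + 1 = -50 + 1 = -49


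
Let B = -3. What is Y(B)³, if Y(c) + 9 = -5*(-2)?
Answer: 1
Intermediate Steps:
Y(c) = 1 (Y(c) = -9 - 5*(-2) = -9 + 10 = 1)
Y(B)³ = 1³ = 1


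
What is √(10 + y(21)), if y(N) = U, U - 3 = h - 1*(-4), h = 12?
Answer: √29 ≈ 5.3852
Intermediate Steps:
U = 19 (U = 3 + (12 - 1*(-4)) = 3 + (12 + 4) = 3 + 16 = 19)
y(N) = 19
√(10 + y(21)) = √(10 + 19) = √29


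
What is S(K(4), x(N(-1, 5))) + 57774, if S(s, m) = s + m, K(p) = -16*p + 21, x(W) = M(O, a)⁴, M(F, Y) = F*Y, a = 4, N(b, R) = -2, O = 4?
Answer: 123267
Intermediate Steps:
x(W) = 65536 (x(W) = (4*4)⁴ = 16⁴ = 65536)
K(p) = 21 - 16*p
S(s, m) = m + s
S(K(4), x(N(-1, 5))) + 57774 = (65536 + (21 - 16*4)) + 57774 = (65536 + (21 - 64)) + 57774 = (65536 - 43) + 57774 = 65493 + 57774 = 123267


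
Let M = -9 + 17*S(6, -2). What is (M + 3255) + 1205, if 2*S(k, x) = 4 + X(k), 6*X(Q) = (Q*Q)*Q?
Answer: 4791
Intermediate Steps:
X(Q) = Q**3/6 (X(Q) = ((Q*Q)*Q)/6 = (Q**2*Q)/6 = Q**3/6)
S(k, x) = 2 + k**3/12 (S(k, x) = (4 + k**3/6)/2 = 2 + k**3/12)
M = 331 (M = -9 + 17*(2 + (1/12)*6**3) = -9 + 17*(2 + (1/12)*216) = -9 + 17*(2 + 18) = -9 + 17*20 = -9 + 340 = 331)
(M + 3255) + 1205 = (331 + 3255) + 1205 = 3586 + 1205 = 4791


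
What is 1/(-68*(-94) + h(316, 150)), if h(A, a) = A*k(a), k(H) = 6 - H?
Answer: -1/39112 ≈ -2.5568e-5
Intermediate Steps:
h(A, a) = A*(6 - a)
1/(-68*(-94) + h(316, 150)) = 1/(-68*(-94) + 316*(6 - 1*150)) = 1/(6392 + 316*(6 - 150)) = 1/(6392 + 316*(-144)) = 1/(6392 - 45504) = 1/(-39112) = -1/39112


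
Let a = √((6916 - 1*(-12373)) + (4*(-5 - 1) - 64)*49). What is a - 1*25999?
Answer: -25999 + √14977 ≈ -25877.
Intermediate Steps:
a = √14977 (a = √((6916 + 12373) + (4*(-6) - 64)*49) = √(19289 + (-24 - 64)*49) = √(19289 - 88*49) = √(19289 - 4312) = √14977 ≈ 122.38)
a - 1*25999 = √14977 - 1*25999 = √14977 - 25999 = -25999 + √14977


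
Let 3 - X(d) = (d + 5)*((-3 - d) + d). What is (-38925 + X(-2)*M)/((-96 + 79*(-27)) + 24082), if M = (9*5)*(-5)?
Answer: -41625/21853 ≈ -1.9048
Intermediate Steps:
X(d) = 18 + 3*d (X(d) = 3 - (d + 5)*((-3 - d) + d) = 3 - (5 + d)*(-3) = 3 - (-15 - 3*d) = 3 + (15 + 3*d) = 18 + 3*d)
M = -225 (M = 45*(-5) = -225)
(-38925 + X(-2)*M)/((-96 + 79*(-27)) + 24082) = (-38925 + (18 + 3*(-2))*(-225))/((-96 + 79*(-27)) + 24082) = (-38925 + (18 - 6)*(-225))/((-96 - 2133) + 24082) = (-38925 + 12*(-225))/(-2229 + 24082) = (-38925 - 2700)/21853 = -41625*1/21853 = -41625/21853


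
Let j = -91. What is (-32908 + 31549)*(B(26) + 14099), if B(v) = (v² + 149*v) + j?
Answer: -25220322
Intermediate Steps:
B(v) = -91 + v² + 149*v (B(v) = (v² + 149*v) - 91 = -91 + v² + 149*v)
(-32908 + 31549)*(B(26) + 14099) = (-32908 + 31549)*((-91 + 26² + 149*26) + 14099) = -1359*((-91 + 676 + 3874) + 14099) = -1359*(4459 + 14099) = -1359*18558 = -25220322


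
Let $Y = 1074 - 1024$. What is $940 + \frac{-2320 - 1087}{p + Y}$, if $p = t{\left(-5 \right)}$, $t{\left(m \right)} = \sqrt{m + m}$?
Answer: $\frac{218905}{251} + \frac{3407 i \sqrt{10}}{2510} \approx 872.13 + 4.2924 i$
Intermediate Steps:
$t{\left(m \right)} = \sqrt{2} \sqrt{m}$ ($t{\left(m \right)} = \sqrt{2 m} = \sqrt{2} \sqrt{m}$)
$Y = 50$
$p = i \sqrt{10}$ ($p = \sqrt{2} \sqrt{-5} = \sqrt{2} i \sqrt{5} = i \sqrt{10} \approx 3.1623 i$)
$940 + \frac{-2320 - 1087}{p + Y} = 940 + \frac{-2320 - 1087}{i \sqrt{10} + 50} = 940 - \frac{3407}{50 + i \sqrt{10}}$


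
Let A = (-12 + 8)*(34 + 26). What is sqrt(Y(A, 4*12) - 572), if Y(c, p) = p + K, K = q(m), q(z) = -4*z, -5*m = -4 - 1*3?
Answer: 2*I*sqrt(3310)/5 ≈ 23.013*I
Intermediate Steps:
A = -240 (A = -4*60 = -240)
m = 7/5 (m = -(-4 - 1*3)/5 = -(-4 - 3)/5 = -1/5*(-7) = 7/5 ≈ 1.4000)
K = -28/5 (K = -4*7/5 = -28/5 ≈ -5.6000)
Y(c, p) = -28/5 + p (Y(c, p) = p - 28/5 = -28/5 + p)
sqrt(Y(A, 4*12) - 572) = sqrt((-28/5 + 4*12) - 572) = sqrt((-28/5 + 48) - 572) = sqrt(212/5 - 572) = sqrt(-2648/5) = 2*I*sqrt(3310)/5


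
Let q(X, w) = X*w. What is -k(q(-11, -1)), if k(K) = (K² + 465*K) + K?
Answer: -5247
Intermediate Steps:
k(K) = K² + 466*K
-k(q(-11, -1)) = -(-11*(-1))*(466 - 11*(-1)) = -11*(466 + 11) = -11*477 = -1*5247 = -5247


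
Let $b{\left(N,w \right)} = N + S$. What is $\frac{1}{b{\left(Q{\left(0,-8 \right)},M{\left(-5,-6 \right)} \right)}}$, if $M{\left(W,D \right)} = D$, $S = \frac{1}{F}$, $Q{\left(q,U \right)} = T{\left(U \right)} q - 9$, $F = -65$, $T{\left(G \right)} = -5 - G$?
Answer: $- \frac{65}{586} \approx -0.11092$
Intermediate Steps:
$Q{\left(q,U \right)} = -9 + q \left(-5 - U\right)$ ($Q{\left(q,U \right)} = \left(-5 - U\right) q - 9 = q \left(-5 - U\right) - 9 = -9 + q \left(-5 - U\right)$)
$S = - \frac{1}{65}$ ($S = \frac{1}{-65} = - \frac{1}{65} \approx -0.015385$)
$b{\left(N,w \right)} = - \frac{1}{65} + N$ ($b{\left(N,w \right)} = N - \frac{1}{65} = - \frac{1}{65} + N$)
$\frac{1}{b{\left(Q{\left(0,-8 \right)},M{\left(-5,-6 \right)} \right)}} = \frac{1}{- \frac{1}{65} - \left(9 + 0 \left(5 - 8\right)\right)} = \frac{1}{- \frac{1}{65} - \left(9 + 0 \left(-3\right)\right)} = \frac{1}{- \frac{1}{65} + \left(-9 + 0\right)} = \frac{1}{- \frac{1}{65} - 9} = \frac{1}{- \frac{586}{65}} = - \frac{65}{586}$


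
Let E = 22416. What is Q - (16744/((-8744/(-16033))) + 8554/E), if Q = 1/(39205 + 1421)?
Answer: -2546656409107399/82947079224 ≈ -30702.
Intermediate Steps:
Q = 1/40626 ≈ 2.4615e-5
Q - (16744/((-8744/(-16033))) + 8554/E) = 1/40626 - (16744/((-8744/(-16033))) + 8554/22416) = 1/40626 - (16744/((-8744*(-1/16033))) + 8554*(1/22416)) = 1/40626 - (16744/(8744/16033) + 4277/11208) = 1/40626 - (16744*(16033/8744) + 4277/11208) = 1/40626 - (33557069/1093 + 4277/11208) = 1/40626 - 1*376112304113/12250344 = 1/40626 - 376112304113/12250344 = -2546656409107399/82947079224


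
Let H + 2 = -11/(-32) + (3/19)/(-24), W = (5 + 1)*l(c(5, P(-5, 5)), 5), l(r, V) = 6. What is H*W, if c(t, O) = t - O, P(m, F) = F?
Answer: -9099/152 ≈ -59.862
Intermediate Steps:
W = 36 (W = (5 + 1)*6 = 6*6 = 36)
H = -1011/608 (H = -2 + (-11/(-32) + (3/19)/(-24)) = -2 + (-11*(-1/32) + (3*(1/19))*(-1/24)) = -2 + (11/32 + (3/19)*(-1/24)) = -2 + (11/32 - 1/152) = -2 + 205/608 = -1011/608 ≈ -1.6628)
H*W = -1011/608*36 = -9099/152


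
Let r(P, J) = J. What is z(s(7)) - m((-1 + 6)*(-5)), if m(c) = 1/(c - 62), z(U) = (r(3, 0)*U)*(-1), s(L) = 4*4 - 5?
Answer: 1/87 ≈ 0.011494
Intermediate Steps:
s(L) = 11 (s(L) = 16 - 5 = 11)
z(U) = 0 (z(U) = (0*U)*(-1) = 0*(-1) = 0)
m(c) = 1/(-62 + c)
z(s(7)) - m((-1 + 6)*(-5)) = 0 - 1/(-62 + (-1 + 6)*(-5)) = 0 - 1/(-62 + 5*(-5)) = 0 - 1/(-62 - 25) = 0 - 1/(-87) = 0 - 1*(-1/87) = 0 + 1/87 = 1/87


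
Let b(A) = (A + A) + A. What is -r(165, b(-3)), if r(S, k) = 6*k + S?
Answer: -111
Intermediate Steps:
b(A) = 3*A (b(A) = 2*A + A = 3*A)
r(S, k) = S + 6*k
-r(165, b(-3)) = -(165 + 6*(3*(-3))) = -(165 + 6*(-9)) = -(165 - 54) = -1*111 = -111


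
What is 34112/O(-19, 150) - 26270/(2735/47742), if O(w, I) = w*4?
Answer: -4770557708/10393 ≈ -4.5902e+5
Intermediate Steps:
O(w, I) = 4*w
34112/O(-19, 150) - 26270/(2735/47742) = 34112/((4*(-19))) - 26270/(2735/47742) = 34112/(-76) - 26270/(2735*(1/47742)) = 34112*(-1/76) - 26270/2735/47742 = -8528/19 - 26270*47742/2735 = -8528/19 - 250836468/547 = -4770557708/10393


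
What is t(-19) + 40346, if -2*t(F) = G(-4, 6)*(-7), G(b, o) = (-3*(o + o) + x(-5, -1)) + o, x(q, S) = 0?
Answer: 40241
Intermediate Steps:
G(b, o) = -5*o (G(b, o) = (-3*(o + o) + 0) + o = (-6*o + 0) + o = -6*o + o = -5*o)
t(F) = -105 (t(F) = -(-5*6)*(-7)/2 = -(-15)*(-7) = -½*210 = -105)
t(-19) + 40346 = -105 + 40346 = 40241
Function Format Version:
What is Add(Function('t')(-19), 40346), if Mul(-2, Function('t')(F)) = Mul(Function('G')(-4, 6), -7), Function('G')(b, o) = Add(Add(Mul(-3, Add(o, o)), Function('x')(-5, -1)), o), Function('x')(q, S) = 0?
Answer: 40241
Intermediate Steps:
Function('G')(b, o) = Mul(-5, o) (Function('G')(b, o) = Add(Add(Mul(-3, Add(o, o)), 0), o) = Add(Add(Mul(-3, Mul(2, o)), 0), o) = Add(Add(Mul(-6, o), 0), o) = Add(Mul(-6, o), o) = Mul(-5, o))
Function('t')(F) = -105 (Function('t')(F) = Mul(Rational(-1, 2), Mul(Mul(-5, 6), -7)) = Mul(Rational(-1, 2), Mul(-30, -7)) = Mul(Rational(-1, 2), 210) = -105)
Add(Function('t')(-19), 40346) = Add(-105, 40346) = 40241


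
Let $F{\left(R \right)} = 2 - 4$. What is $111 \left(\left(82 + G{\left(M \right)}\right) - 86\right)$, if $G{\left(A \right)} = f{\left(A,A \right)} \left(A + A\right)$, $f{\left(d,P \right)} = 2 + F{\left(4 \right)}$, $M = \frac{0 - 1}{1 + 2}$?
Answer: $-444$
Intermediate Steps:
$F{\left(R \right)} = -2$ ($F{\left(R \right)} = 2 - 4 = -2$)
$M = - \frac{1}{3} \approx -0.33333$
$f{\left(d,P \right)} = 0$ ($f{\left(d,P \right)} = 2 - 2 = 0$)
$G{\left(A \right)} = 0$ ($G{\left(A \right)} = 0 \left(A + A\right) = 0 \cdot 2 A = 0$)
$111 \left(\left(82 + G{\left(M \right)}\right) - 86\right) = 111 \left(\left(82 + 0\right) - 86\right) = 111 \left(82 - 86\right) = 111 \left(-4\right) = -444$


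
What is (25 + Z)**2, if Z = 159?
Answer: 33856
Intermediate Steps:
(25 + Z)**2 = (25 + 159)**2 = 184**2 = 33856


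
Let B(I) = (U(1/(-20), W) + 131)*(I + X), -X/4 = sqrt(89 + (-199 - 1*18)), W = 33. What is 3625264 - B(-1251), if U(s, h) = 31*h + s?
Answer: 101377109/20 + 184632*I*sqrt(2)/5 ≈ 5.0689e+6 + 52222.0*I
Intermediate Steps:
X = -32*I*sqrt(2) (X = -4*sqrt(89 + (-199 - 1*18)) = -4*sqrt(89 + (-199 - 18)) = -4*sqrt(89 - 217) = -32*I*sqrt(2) ≈ -45.255*I)
U(s, h) = s + 31*h
B(I) = 23079*I/20 - 184632*I*sqrt(2)/5 (B(I) = ((1/(-20) + 31*33) + 131)*(I - 32*I*sqrt(2)) = ((-1/20 + 1023) + 131)*(I - 32*I*sqrt(2)) = (20459/20 + 131)*(I - 32*I*sqrt(2)) = 23079*(I - 32*I*sqrt(2))/20 = 23079*I/20 - 184632*I*sqrt(2)/5)
3625264 - B(-1251) = 3625264 - ((23079/20)*(-1251) - 184632*I*sqrt(2)/5) = 3625264 - (-28871829/20 - 184632*I*sqrt(2)/5) = 3625264 + (28871829/20 + 184632*I*sqrt(2)/5) = 101377109/20 + 184632*I*sqrt(2)/5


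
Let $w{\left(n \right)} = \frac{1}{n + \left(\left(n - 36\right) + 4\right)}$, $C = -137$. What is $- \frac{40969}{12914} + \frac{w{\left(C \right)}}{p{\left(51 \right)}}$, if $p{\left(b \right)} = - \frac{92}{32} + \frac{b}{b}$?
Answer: $- \frac{93972199}{29637630} \approx -3.1707$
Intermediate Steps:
$p{\left(b \right)} = - \frac{15}{8}$ ($p{\left(b \right)} = \left(-92\right) \frac{1}{32} + 1 = - \frac{23}{8} + 1 = - \frac{15}{8}$)
$w{\left(n \right)} = \frac{1}{-32 + 2 n}$ ($w{\left(n \right)} = \frac{1}{n + \left(\left(-36 + n\right) + 4\right)} = \frac{1}{n + \left(-32 + n\right)} = \frac{1}{-32 + 2 n}$)
$- \frac{40969}{12914} + \frac{w{\left(C \right)}}{p{\left(51 \right)}} = - \frac{40969}{12914} + \frac{\frac{1}{2} \frac{1}{-16 - 137}}{- \frac{15}{8}} = \left(-40969\right) \frac{1}{12914} + \frac{1}{2 \left(-153\right)} \left(- \frac{8}{15}\right) = - \frac{40969}{12914} + \frac{1}{2} \left(- \frac{1}{153}\right) \left(- \frac{8}{15}\right) = - \frac{40969}{12914} - - \frac{4}{2295} = - \frac{40969}{12914} + \frac{4}{2295} = - \frac{93972199}{29637630}$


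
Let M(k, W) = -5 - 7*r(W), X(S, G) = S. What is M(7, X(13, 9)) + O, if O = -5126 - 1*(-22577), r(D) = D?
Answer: 17355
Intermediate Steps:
O = 17451 (O = -5126 + 22577 = 17451)
M(k, W) = -5 - 7*W
M(7, X(13, 9)) + O = (-5 - 7*13) + 17451 = (-5 - 91) + 17451 = -96 + 17451 = 17355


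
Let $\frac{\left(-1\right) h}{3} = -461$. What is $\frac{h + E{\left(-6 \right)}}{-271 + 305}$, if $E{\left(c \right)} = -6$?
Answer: $\frac{81}{2} \approx 40.5$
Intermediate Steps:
$h = 1383$ ($h = \left(-3\right) \left(-461\right) = 1383$)
$\frac{h + E{\left(-6 \right)}}{-271 + 305} = \frac{1383 - 6}{-271 + 305} = \frac{1377}{34} = 1377 \cdot \frac{1}{34} = \frac{81}{2}$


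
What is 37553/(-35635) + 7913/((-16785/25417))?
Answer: -1433541951988/119626695 ≈ -11983.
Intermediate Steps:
37553/(-35635) + 7913/((-16785/25417)) = 37553*(-1/35635) + 7913/((-16785*1/25417)) = -37553/35635 + 7913/(-16785/25417) = -37553/35635 + 7913*(-25417/16785) = -37553/35635 - 201124721/16785 = -1433541951988/119626695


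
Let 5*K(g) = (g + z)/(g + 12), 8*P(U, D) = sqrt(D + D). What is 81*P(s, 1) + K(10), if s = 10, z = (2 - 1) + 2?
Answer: 13/110 + 81*sqrt(2)/8 ≈ 14.437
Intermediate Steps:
z = 3 (z = 1 + 2 = 3)
P(U, D) = sqrt(2)*sqrt(D)/8 (P(U, D) = sqrt(D + D)/8 = sqrt(2*D)/8 = (sqrt(2)*sqrt(D))/8 = sqrt(2)*sqrt(D)/8)
K(g) = (3 + g)/(5*(12 + g)) (K(g) = ((g + 3)/(g + 12))/5 = ((3 + g)/(12 + g))/5 = (3 + g)/(5*(12 + g)))
81*P(s, 1) + K(10) = 81*(sqrt(2)*sqrt(1)/8) + (3 + 10)/(5*(12 + 10)) = 81*((1/8)*sqrt(2)*1) + (1/5)*13/22 = 81*(sqrt(2)/8) + (1/5)*(1/22)*13 = 81*sqrt(2)/8 + 13/110 = 13/110 + 81*sqrt(2)/8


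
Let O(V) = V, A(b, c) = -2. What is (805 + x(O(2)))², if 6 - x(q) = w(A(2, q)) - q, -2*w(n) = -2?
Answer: 659344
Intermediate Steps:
w(n) = 1 (w(n) = -½*(-2) = 1)
x(q) = 5 + q (x(q) = 6 - (1 - q) = 6 + (-1 + q) = 5 + q)
(805 + x(O(2)))² = (805 + (5 + 2))² = (805 + 7)² = 812² = 659344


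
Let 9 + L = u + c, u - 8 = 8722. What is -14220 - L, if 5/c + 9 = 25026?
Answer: -573915002/25017 ≈ -22941.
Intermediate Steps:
u = 8730 (u = 8 + 8722 = 8730)
c = 5/25017 (c = 5/(-9 + 25026) = 5/25017 ≈ 0.00019986)
L = 218173262/25017 (L = -9 + (8730 + 5/25017) = -9 + 218398415/25017 = 218173262/25017 ≈ 8721.0)
-14220 - L = -14220 - 1*218173262/25017 = -14220 - 218173262/25017 = -573915002/25017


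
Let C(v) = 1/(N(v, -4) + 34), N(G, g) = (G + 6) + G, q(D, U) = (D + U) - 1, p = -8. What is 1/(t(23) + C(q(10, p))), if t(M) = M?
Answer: 42/967 ≈ 0.043433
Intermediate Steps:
q(D, U) = -1 + D + U
N(G, g) = 6 + 2*G (N(G, g) = (6 + G) + G = 6 + 2*G)
C(v) = 1/(40 + 2*v) (C(v) = 1/((6 + 2*v) + 34) = 1/(40 + 2*v))
1/(t(23) + C(q(10, p))) = 1/(23 + 1/(2*(20 + (-1 + 10 - 8)))) = 1/(23 + 1/(2*(20 + 1))) = 1/(23 + (1/2)/21) = 1/(23 + (1/2)*(1/21)) = 1/(23 + 1/42) = 1/(967/42) = 42/967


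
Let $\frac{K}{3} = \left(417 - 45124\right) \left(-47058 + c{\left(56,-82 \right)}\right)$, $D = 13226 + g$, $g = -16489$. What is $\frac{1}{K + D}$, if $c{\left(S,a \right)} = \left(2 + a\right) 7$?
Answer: $\frac{1}{6386570515} \approx 1.5658 \cdot 10^{-10}$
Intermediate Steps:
$c{\left(S,a \right)} = 14 + 7 a$
$D = -3263$ ($D = 13226 - 16489 = -3263$)
$K = 6386573778$ ($K = 3 \left(417 - 45124\right) \left(-47058 + \left(14 + 7 \left(-82\right)\right)\right) = 3 \left(- 44707 \left(-47058 + \left(14 - 574\right)\right)\right) = 3 \left(- 44707 \left(-47058 - 560\right)\right) = 3 \left(\left(-44707\right) \left(-47618\right)\right) = 3 \cdot 2128857926 = 6386573778$)
$\frac{1}{K + D} = \frac{1}{6386573778 - 3263} = \frac{1}{6386570515}$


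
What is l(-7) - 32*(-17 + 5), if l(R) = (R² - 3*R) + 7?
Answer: 461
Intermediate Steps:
l(R) = 7 + R² - 3*R
l(-7) - 32*(-17 + 5) = (7 + (-7)² - 3*(-7)) - 32*(-17 + 5) = (7 + 49 + 21) - 32*(-12) = 77 + 384 = 461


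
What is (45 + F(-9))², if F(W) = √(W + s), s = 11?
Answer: (45 + √2)² ≈ 2154.3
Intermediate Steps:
F(W) = √(11 + W) (F(W) = √(W + 11) = √(11 + W))
(45 + F(-9))² = (45 + √(11 - 9))² = (45 + √2)²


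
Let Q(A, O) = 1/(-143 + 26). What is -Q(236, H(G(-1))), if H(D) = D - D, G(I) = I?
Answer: 1/117 ≈ 0.0085470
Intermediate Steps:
H(D) = 0
Q(A, O) = -1/117 (Q(A, O) = 1/(-117) = -1/117)
-Q(236, H(G(-1))) = -1*(-1/117) = 1/117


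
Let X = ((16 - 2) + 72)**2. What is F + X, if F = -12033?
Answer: -4637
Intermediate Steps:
X = 7396 (X = (14 + 72)**2 = 86**2 = 7396)
F + X = -12033 + 7396 = -4637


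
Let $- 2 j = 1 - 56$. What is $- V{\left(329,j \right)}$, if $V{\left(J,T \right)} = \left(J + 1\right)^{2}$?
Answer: $-108900$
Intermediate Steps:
$j = \frac{55}{2}$ ($j = - \frac{1 - 56}{2} = \left(- \frac{1}{2}\right) \left(-55\right) = \frac{55}{2} \approx 27.5$)
$V{\left(J,T \right)} = \left(1 + J\right)^{2}$
$- V{\left(329,j \right)} = - \left(1 + 329\right)^{2} = - 330^{2} = \left(-1\right) 108900 = -108900$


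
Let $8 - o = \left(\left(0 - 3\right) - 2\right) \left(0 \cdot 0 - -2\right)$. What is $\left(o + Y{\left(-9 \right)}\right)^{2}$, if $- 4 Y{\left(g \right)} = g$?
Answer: $\frac{6561}{16} \approx 410.06$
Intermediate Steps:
$Y{\left(g \right)} = - \frac{g}{4}$
$o = 18$ ($o = 8 - \left(\left(0 - 3\right) - 2\right) \left(0 \cdot 0 - -2\right) = 8 - \left(-3 - 2\right) \left(0 + 2\right) = 8 - \left(-5\right) 2 = 8 - -10 = 8 + 10 = 18$)
$\left(o + Y{\left(-9 \right)}\right)^{2} = \left(18 - - \frac{9}{4}\right)^{2} = \left(18 + \frac{9}{4}\right)^{2} = \left(\frac{81}{4}\right)^{2} = \frac{6561}{16}$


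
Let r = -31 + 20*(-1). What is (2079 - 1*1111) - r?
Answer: 1019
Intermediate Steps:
r = -51 (r = -31 - 20 = -51)
(2079 - 1*1111) - r = (2079 - 1*1111) - 1*(-51) = (2079 - 1111) + 51 = 968 + 51 = 1019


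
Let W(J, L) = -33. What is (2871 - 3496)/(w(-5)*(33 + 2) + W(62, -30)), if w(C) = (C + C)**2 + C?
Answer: -625/3292 ≈ -0.18985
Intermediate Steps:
w(C) = C + 4*C**2 (w(C) = (2*C)**2 + C = 4*C**2 + C = C + 4*C**2)
(2871 - 3496)/(w(-5)*(33 + 2) + W(62, -30)) = (2871 - 3496)/((-5*(1 + 4*(-5)))*(33 + 2) - 33) = -625/(-5*(1 - 20)*35 - 33) = -625/(-5*(-19)*35 - 33) = -625/(95*35 - 33) = -625/(3325 - 33) = -625/3292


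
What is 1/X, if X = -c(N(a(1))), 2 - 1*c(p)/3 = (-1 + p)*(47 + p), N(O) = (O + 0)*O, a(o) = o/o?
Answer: -⅙ ≈ -0.16667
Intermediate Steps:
a(o) = 1
N(O) = O² (N(O) = O*O = O²)
c(p) = 6 - 3*(-1 + p)*(47 + p)
X = -6 (X = -(147 - 138*1² - 3*(1²)²) = -(147 - 138*1 - 3*1²) = -(147 - 138 - 3*1) = -(147 - 138 - 3) = -1*6 = -6)
1/X = 1/(-6) = -⅙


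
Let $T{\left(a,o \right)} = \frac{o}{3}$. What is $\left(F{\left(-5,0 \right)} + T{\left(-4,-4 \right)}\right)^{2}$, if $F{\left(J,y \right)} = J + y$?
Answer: $\frac{361}{9} \approx 40.111$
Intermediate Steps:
$T{\left(a,o \right)} = \frac{o}{3}$ ($T{\left(a,o \right)} = o \frac{1}{3} = \frac{o}{3}$)
$\left(F{\left(-5,0 \right)} + T{\left(-4,-4 \right)}\right)^{2} = \left(\left(-5 + 0\right) + \frac{1}{3} \left(-4\right)\right)^{2} = \left(-5 - \frac{4}{3}\right)^{2} = \left(- \frac{19}{3}\right)^{2} = \frac{361}{9}$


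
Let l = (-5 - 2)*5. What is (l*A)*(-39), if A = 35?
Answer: 47775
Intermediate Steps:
l = -35 (l = -7*5 = -35)
(l*A)*(-39) = -35*35*(-39) = -1225*(-39) = 47775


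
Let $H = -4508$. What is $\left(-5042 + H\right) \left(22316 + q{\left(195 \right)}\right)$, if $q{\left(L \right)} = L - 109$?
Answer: $-213939100$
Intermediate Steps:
$q{\left(L \right)} = -109 + L$ ($q{\left(L \right)} = L - 109 = -109 + L$)
$\left(-5042 + H\right) \left(22316 + q{\left(195 \right)}\right) = \left(-5042 - 4508\right) \left(22316 + \left(-109 + 195\right)\right) = - 9550 \left(22316 + 86\right) = \left(-9550\right) 22402 = -213939100$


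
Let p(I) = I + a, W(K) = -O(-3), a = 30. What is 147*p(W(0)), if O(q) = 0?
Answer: 4410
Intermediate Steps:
W(K) = 0 (W(K) = -1*0 = 0)
p(I) = 30 + I (p(I) = I + 30 = 30 + I)
147*p(W(0)) = 147*(30 + 0) = 147*30 = 4410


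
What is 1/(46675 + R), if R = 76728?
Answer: 1/123403 ≈ 8.1035e-6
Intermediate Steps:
1/(46675 + R) = 1/(46675 + 76728) = 1/123403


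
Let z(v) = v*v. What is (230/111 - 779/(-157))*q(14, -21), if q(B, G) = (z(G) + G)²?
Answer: 7207645200/5809 ≈ 1.2408e+6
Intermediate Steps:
z(v) = v²
q(B, G) = (G + G²)² (q(B, G) = (G² + G)² = (G + G²)²)
(230/111 - 779/(-157))*q(14, -21) = (230/111 - 779/(-157))*((-21)²*(1 - 21)²) = (230*(1/111) - 779*(-1/157))*(441*(-20)²) = (230/111 + 779/157)*(441*400) = (122579/17427)*176400 = 7207645200/5809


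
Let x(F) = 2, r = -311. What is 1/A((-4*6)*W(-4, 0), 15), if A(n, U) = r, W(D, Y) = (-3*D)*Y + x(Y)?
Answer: -1/311 ≈ -0.0032154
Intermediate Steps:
W(D, Y) = 2 - 3*D*Y (W(D, Y) = (-3*D)*Y + 2 = -3*D*Y + 2 = 2 - 3*D*Y)
A(n, U) = -311
1/A((-4*6)*W(-4, 0), 15) = 1/(-311) = -1/311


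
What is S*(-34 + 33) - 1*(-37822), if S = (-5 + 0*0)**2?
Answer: 37797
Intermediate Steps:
S = 25 (S = (-5 + 0)**2 = (-5)**2 = 25)
S*(-34 + 33) - 1*(-37822) = 25*(-34 + 33) - 1*(-37822) = 25*(-1) + 37822 = -25 + 37822 = 37797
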